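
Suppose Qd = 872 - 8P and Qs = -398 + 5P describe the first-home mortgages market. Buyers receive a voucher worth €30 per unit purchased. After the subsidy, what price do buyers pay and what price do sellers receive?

Pre-subsidy: 872 - 8P = -398 + 5P gives P* = 1270/13, Q* = 1176/13.
With the rebate, buyers effectively pay Pb = Ps − 30, where Ps is the price sellers receive.
Demand in terms of Ps becomes Qd = 872 − 8(Ps − 30) = 1112 - 8Ps. Setting this equal to supply: 1112 - 8Ps = -398 + 5Ps, so Ps = 1510/13.
Buyers pay Pb = 1510/13 − 30 = 1120/13; Q' = -398 + 5·(1510/13) = 2376/13.

Buyers pay 1120/13; sellers receive 1510/13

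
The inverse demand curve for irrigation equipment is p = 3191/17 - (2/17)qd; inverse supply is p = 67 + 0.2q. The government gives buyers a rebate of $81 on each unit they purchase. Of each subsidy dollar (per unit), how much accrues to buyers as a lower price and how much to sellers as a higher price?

Pre-subsidy: 3191/17 - (2/17)q = 67 + 0.2q gives q* = 380 and p* = 143.
With the rebate, buyers effectively pay pb = ps − 81, where ps is the price sellers receive.
On the curves, pb = 3191/17 - (2/17)q and ps = 67 + 0.2q; the wedge ps − pb = 81 gives 67 + 0.2q − (3191/17 - (2/17)q) = 81, so q' = 635.
Then pb = 3191/17 − (2/17)·635 = 113 and ps = 67 + 0.2·635 = 194.
Buyers' price falls by p* − pb = 143 − 113 = 30; sellers' price rises by ps − p* = 194 − 143 = 51.

Buyers gain $30 per unit; sellers gain $51 per unit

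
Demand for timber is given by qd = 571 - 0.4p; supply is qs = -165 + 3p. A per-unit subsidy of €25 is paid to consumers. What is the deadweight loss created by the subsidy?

Deadweight loss = 1875/17

Pre-subsidy: 571 - 0.4p = -165 + 3p gives p* = 3680/17, q* = 8235/17.
With the rebate, buyers effectively pay pb = ps − 25, where ps is the price sellers receive.
Demand in terms of ps becomes qd = 571 − 0.4(ps − 25) = 581 - 0.4ps. Setting this equal to supply: 581 - 0.4ps = -165 + 3ps, so ps = 3730/17.
Buyers pay pb = 3730/17 − 25 = 3305/17; q' = -165 + 3·(3730/17) = 8385/17.
The subsidy expands output by 8385/17 − 8235/17 = 150/17 past the efficient level; on those units the gap between marginal cost and willingness to pay runs from 0 up to 25.
DWL = ½ × 25 × 150/17 = 1875/17.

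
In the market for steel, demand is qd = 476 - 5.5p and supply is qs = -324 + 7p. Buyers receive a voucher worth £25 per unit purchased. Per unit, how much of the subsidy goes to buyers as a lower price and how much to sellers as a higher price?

Buyers gain £14 per unit; sellers gain £11 per unit

Pre-subsidy: 476 - 5.5p = -324 + 7p gives p* = 64, q* = 124.
With the rebate, buyers effectively pay pb = ps − 25, where ps is the price sellers receive.
Demand in terms of ps becomes qd = 476 − 5.5(ps − 25) = 613.5 - 5.5ps. Setting this equal to supply: 613.5 - 5.5ps = -324 + 7ps, so ps = 75.
Buyers pay pb = 75 − 25 = 50; q' = -324 + 7·75 = 201.
Buyers' price falls by p* − pb = 64 − 50 = 14; sellers' price rises by ps − p* = 75 − 64 = 11.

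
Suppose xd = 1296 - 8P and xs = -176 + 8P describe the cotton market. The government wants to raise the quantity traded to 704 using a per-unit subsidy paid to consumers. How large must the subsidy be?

Required subsidy s = 36 per unit

At x = 704, invert demand for the buyer price: Pb = (1296 − 704)/8 = 74; invert supply for the seller price: Ps = (704 − (-176))/8 = 110.
The subsidy must fill the gap: s = Ps − Pb = 110 − 74 = 36.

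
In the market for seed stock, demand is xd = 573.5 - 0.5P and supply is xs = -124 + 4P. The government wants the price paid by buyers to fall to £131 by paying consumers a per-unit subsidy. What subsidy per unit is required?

At a buyer price of 131, quantity demanded is 573.5 − 0.5·131 = 508.
Sellers supply 508 only when they receive Ps with -124 + 4·Ps = 508, i.e. Ps = 158.
s = Ps − Pb = 158 − 131 = 27.

Required subsidy s = £27 per unit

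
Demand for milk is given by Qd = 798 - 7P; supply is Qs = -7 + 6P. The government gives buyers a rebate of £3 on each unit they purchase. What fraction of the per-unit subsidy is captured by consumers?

Pre-subsidy: 798 - 7P = -7 + 6P gives P* = 805/13, Q* = 4739/13.
With the rebate, buyers effectively pay Pb = Ps − 3, where Ps is the price sellers receive.
Demand in terms of Ps becomes Qd = 798 − 7(Ps − 3) = 819 - 7Ps. Setting this equal to supply: 819 - 7Ps = -7 + 6Ps, so Ps = 826/13.
Buyers pay Pb = 826/13 − 3 = 787/13; Q' = -7 + 6·(826/13) = 4865/13.
Buyers' price falls by P* − Pb = 805/13 − 787/13 = 18/13; sellers' price rises by Ps − P* = 826/13 − 805/13 = 21/13.
So consumers capture (18/13)/3 = 6/13 of each unit of subsidy.

Consumer share = 6/13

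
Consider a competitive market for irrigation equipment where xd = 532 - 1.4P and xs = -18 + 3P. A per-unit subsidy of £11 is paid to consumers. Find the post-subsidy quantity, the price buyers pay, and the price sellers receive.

x' = 367.5; buyers pay £117.5; sellers receive £128.5

Pre-subsidy: 532 - 1.4P = -18 + 3P gives P* = 125, x* = 357.
With the rebate, buyers effectively pay Pb = Ps − 11, where Ps is the price sellers receive.
Demand in terms of Ps becomes xd = 532 − 1.4(Ps − 11) = 547.4 - 1.4Ps. Setting this equal to supply: 547.4 - 1.4Ps = -18 + 3Ps, so Ps = 128.5.
Buyers pay Pb = 128.5 − 11 = 117.5; x' = -18 + 3·128.5 = 367.5.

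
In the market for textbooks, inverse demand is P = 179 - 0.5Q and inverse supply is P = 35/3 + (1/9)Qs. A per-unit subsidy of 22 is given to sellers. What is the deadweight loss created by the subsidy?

Deadweight loss = 396

Pre-subsidy: 179 - 0.5Q = 35/3 + (1/9)Q gives Q* = 3012/11 and P* = 463/11.
With the subsidy, sellers receive Ps = Pb + 22 for each unit, where Pb is the price buyers pay.
On the curves, Pb = 179 - 0.5Q and Ps = 35/3 + (1/9)Q; the wedge Ps − Pb = 22 gives 35/3 + (1/9)Q − (179 - 0.5Q) = 22, so Q' = 3408/11.
Then Pb = 179 − 0.5·(3408/11) = 265/11 and Ps = 35/3 + (1/9)·(3408/11) = 507/11.
The subsidy expands output by 3408/11 − 3012/11 = 36 past the efficient level; on those units the gap between marginal cost and willingness to pay runs from 0 up to 22.
DWL = ½ × 22 × 36 = 396.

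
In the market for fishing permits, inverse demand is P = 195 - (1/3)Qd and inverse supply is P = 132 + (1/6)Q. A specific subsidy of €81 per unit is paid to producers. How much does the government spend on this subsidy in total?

Government cost = €23328

Pre-subsidy: 195 - (1/3)Q = 132 + (1/6)Q gives Q* = 126 and P* = 153.
With the subsidy, sellers receive Ps = Pb + 81 for each unit, where Pb is the price buyers pay.
On the curves, Pb = 195 - (1/3)Q and Ps = 132 + (1/6)Q; the wedge Ps − Pb = 81 gives 132 + (1/6)Q − (195 - (1/3)Q) = 81, so Q' = 288.
Then Pb = 195 − (1/3)·288 = 99 and Ps = 132 + (1/6)·288 = 180.
Government outlay = subsidy × quantity = 81 × 288 = 23328.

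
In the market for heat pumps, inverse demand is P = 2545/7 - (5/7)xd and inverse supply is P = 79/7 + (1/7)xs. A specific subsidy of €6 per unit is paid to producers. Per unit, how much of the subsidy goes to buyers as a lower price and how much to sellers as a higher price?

Pre-subsidy: 2545/7 - (5/7)x = 79/7 + (1/7)x gives x* = 411 and P* = 70.
With the subsidy, sellers receive Ps = Pb + 6 for each unit, where Pb is the price buyers pay.
On the curves, Pb = 2545/7 - (5/7)x and Ps = 79/7 + (1/7)x; the wedge Ps − Pb = 6 gives 79/7 + (1/7)x − (2545/7 - (5/7)x) = 6, so x' = 418.
Then Pb = 2545/7 − (5/7)·418 = 65 and Ps = 79/7 + (1/7)·418 = 71.
Buyers' price falls by P* − Pb = 70 − 65 = 5; sellers' price rises by Ps − P* = 71 − 70 = 1.

Buyers gain €5 per unit; sellers gain €1 per unit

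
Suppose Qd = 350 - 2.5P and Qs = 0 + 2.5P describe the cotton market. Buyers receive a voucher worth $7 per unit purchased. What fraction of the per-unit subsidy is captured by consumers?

Consumer share = 0.5

Pre-subsidy: 350 - 2.5P = 0 + 2.5P gives P* = 70, Q* = 175.
With the rebate, buyers effectively pay Pb = Ps − 7, where Ps is the price sellers receive.
Demand in terms of Ps becomes Qd = 350 − 2.5(Ps − 7) = 367.5 - 2.5Ps. Setting this equal to supply: 367.5 - 2.5Ps = 0 + 2.5Ps, so Ps = 73.5.
Buyers pay Pb = 73.5 − 7 = 66.5; Q' = 0 + 2.5·73.5 = 183.75.
Buyers' price falls by P* − Pb = 70 − 66.5 = 3.5; sellers' price rises by Ps − P* = 73.5 − 70 = 3.5.
So consumers capture 3.5/7 = 0.5 of each unit of subsidy.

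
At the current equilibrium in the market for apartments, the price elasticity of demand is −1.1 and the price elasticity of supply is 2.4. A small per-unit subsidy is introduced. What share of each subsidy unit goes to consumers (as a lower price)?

Consumer share = 24/35

For a small subsidy around the equilibrium, the benefit split depends on the relative slopes, which at a point are proportional to the elasticities.
Buyer share = εs/(εs + |εd|) = 2.4/(2.4 + 1.1) = 24/35; seller share = |εd|/(εs + |εd|) = 11/35.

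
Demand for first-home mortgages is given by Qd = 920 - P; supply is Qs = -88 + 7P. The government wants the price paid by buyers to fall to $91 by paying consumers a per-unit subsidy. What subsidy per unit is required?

Required subsidy s = $40 per unit

At a buyer price of 91, quantity demanded is 920 − 1·91 = 829.
Sellers supply 829 only when they receive Ps with -88 + 7·Ps = 829, i.e. Ps = 131.
s = Ps − Pb = 131 − 91 = 40.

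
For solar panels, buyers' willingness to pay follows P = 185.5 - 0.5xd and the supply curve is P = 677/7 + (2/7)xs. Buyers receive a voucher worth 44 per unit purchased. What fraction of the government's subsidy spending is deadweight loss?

Pre-subsidy: 185.5 - 0.5x = 677/7 + (2/7)x gives x* = 113 and P* = 129.
With the rebate, buyers effectively pay Pb = Ps − 44, where Ps is the price sellers receive.
On the curves, Pb = 185.5 - 0.5x and Ps = 677/7 + (2/7)x; the wedge Ps − Pb = 44 gives 677/7 + (2/7)x − (185.5 - 0.5x) = 44, so x' = 169.
Then Pb = 185.5 − 0.5·169 = 101 and Ps = 677/7 + (2/7)·169 = 145.
ΔCS = ½(113 + 169)(129 − 101) = 3948; ΔPS = ½(113 + 169)(145 − 129) = 2256.
Government spending = 44 × 169 = 7436.
DWL = ½ × 44 × (169 − 113) = 1232; fraction = 1232 / 7436 = 28/169.

DWL / government spending = 28/169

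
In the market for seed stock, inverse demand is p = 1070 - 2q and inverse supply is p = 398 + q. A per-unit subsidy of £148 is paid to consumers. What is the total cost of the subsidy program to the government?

Pre-subsidy: 1070 - 2q = 398 + q gives q* = 224 and p* = 622.
With the rebate, buyers effectively pay pb = ps − 148, where ps is the price sellers receive.
On the curves, pb = 1070 - 2q and ps = 398 + q; the wedge ps − pb = 148 gives 398 + q − (1070 - 2q) = 148, so q' = 820/3.
Then pb = 1070 − 2·(820/3) = 1570/3 and ps = 398 + 1·(820/3) = 2014/3.
Government outlay = subsidy × quantity = 148 × 820/3 = 121360/3.

Government cost = 121360/3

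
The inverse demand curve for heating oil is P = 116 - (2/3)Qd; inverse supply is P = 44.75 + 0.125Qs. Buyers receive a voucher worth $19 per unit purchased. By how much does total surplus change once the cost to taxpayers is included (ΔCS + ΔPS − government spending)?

Pre-subsidy: 116 - (2/3)Q = 44.75 + 0.125Q gives Q* = 90 and P* = 56.
With the rebate, buyers effectively pay Pb = Ps − 19, where Ps is the price sellers receive.
On the curves, Pb = 116 - (2/3)Q and Ps = 44.75 + 0.125Q; the wedge Ps − Pb = 19 gives 44.75 + 0.125Q − (116 - (2/3)Q) = 19, so Q' = 114.
Then Pb = 116 − (2/3)·114 = 40 and Ps = 44.75 + 0.125·114 = 59.
ΔCS = ½(90 + 114)(56 − 40) = 1632; ΔPS = ½(90 + 114)(59 − 56) = 306.
Government spending = 19 × 114 = 2166.
Net change = 1632 + 306 − 2166 = -228. The loss equals the DWL triangle ½·19·24.

Net change in total surplus = -$228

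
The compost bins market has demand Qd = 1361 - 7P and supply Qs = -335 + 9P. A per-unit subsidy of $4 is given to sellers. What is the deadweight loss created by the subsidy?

Pre-subsidy: 1361 - 7P = -335 + 9P gives P* = 106, Q* = 619.
With the subsidy, sellers receive Ps = Pb + 4 for each unit, where Pb is the price buyers pay.
Supply in terms of Pb becomes Qs = -335 + 9(Pb + 4) = -299 + 9Pb. Setting this equal to demand: 1361 - 7Pb = -299 + 9Pb, so Pb = 103.75.
Sellers receive Ps = 103.75 + 4 = 107.75; Q' = 1361 − 7·103.75 = 634.75.
The subsidy expands output by 634.75 − 619 = 15.75 past the efficient level; on those units the gap between marginal cost and willingness to pay runs from 0 up to 4.
DWL = ½ × 4 × 15.75 = 31.5.

Deadweight loss = $31.5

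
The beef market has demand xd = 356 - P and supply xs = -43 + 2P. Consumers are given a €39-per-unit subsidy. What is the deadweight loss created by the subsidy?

Deadweight loss = €507

Pre-subsidy: 356 - P = -43 + 2P gives P* = 133, x* = 223.
With the rebate, buyers effectively pay Pb = Ps − 39, where Ps is the price sellers receive.
Demand in terms of Ps becomes xd = 356 − 1(Ps − 39) = 395 - Ps. Setting this equal to supply: 395 - Ps = -43 + 2Ps, so Ps = 146.
Buyers pay Pb = 146 − 39 = 107; x' = -43 + 2·146 = 249.
The subsidy expands output by 249 − 223 = 26 past the efficient level; on those units the gap between marginal cost and willingness to pay runs from 0 up to 39.
DWL = ½ × 39 × 26 = 507.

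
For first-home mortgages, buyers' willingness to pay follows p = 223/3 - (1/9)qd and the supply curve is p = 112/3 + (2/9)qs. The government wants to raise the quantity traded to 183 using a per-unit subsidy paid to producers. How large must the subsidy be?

Required subsidy s = 24 per unit

At q = 183, from the demand curve buyers pay pb = 223/3 − (1/9)·183 = 54; from the supply curve sellers need ps = 112/3 + (2/9)·183 = 78.
The subsidy must fill the gap: s = ps − pb = 78 − 54 = 24.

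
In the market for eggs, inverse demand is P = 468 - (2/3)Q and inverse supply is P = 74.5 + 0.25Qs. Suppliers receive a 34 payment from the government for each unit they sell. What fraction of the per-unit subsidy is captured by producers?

Producer share = 3/11

Pre-subsidy: 468 - (2/3)Q = 74.5 + 0.25Q gives Q* = 4722/11 and P* = 2000/11.
With the subsidy, sellers receive Ps = Pb + 34 for each unit, where Pb is the price buyers pay.
On the curves, Pb = 468 - (2/3)Q and Ps = 74.5 + 0.25Q; the wedge Ps − Pb = 34 gives 74.5 + 0.25Q − (468 - (2/3)Q) = 34, so Q' = 5130/11.
Then Pb = 468 − (2/3)·(5130/11) = 1728/11 and Ps = 74.5 + 0.25·(5130/11) = 2102/11.
Buyers' price falls by P* − Pb = 2000/11 − 1728/11 = 272/11; sellers' price rises by Ps − P* = 2102/11 − 2000/11 = 102/11.
So producers capture (102/11)/34 = 3/11 of each unit of subsidy.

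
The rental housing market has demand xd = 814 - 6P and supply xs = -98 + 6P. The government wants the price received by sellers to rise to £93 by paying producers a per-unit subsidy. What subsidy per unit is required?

At a seller price of 93, quantity supplied is -98 + 6·93 = 460.
Buyers absorb 460 only when they pay Pb with 814 − 6·Pb = 460, i.e. Pb = 59.
s = Ps − Pb = 93 − 59 = 34.

Required subsidy s = £34 per unit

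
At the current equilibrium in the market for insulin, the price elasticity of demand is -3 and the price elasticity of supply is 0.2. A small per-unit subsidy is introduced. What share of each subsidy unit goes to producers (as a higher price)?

For a small subsidy around the equilibrium, the benefit split depends on the relative slopes, which at a point are proportional to the elasticities.
Buyer share = εs/(εs + |εd|) = 0.2/(0.2 + 3) = 0.0625; seller share = |εd|/(εs + |εd|) = 0.9375.
So producers capture 0.9375 of the subsidy.

Producer share = 0.9375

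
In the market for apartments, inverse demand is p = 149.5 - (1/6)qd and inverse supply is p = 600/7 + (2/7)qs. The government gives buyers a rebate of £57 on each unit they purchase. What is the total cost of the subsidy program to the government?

Government cost = £15219

Pre-subsidy: 149.5 - (1/6)q = 600/7 + (2/7)q gives q* = 141 and p* = 126.
With the rebate, buyers effectively pay pb = ps − 57, where ps is the price sellers receive.
On the curves, pb = 149.5 - (1/6)q and ps = 600/7 + (2/7)q; the wedge ps − pb = 57 gives 600/7 + (2/7)q − (149.5 - (1/6)q) = 57, so q' = 267.
Then pb = 149.5 − (1/6)·267 = 105 and ps = 600/7 + (2/7)·267 = 162.
Government outlay = subsidy × quantity = 57 × 267 = 15219.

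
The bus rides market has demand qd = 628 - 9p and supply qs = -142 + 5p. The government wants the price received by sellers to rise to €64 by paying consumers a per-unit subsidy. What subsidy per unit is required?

At a seller price of 64, quantity supplied is -142 + 5·64 = 178.
Buyers absorb 178 only when they pay pb with 628 − 9·pb = 178, i.e. pb = 50.
s = ps − pb = 64 − 50 = 14.

Required subsidy s = €14 per unit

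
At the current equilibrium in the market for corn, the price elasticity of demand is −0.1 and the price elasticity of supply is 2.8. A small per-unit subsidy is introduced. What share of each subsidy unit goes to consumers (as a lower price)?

Consumer share = 28/29

For a small subsidy around the equilibrium, the benefit split depends on the relative slopes, which at a point are proportional to the elasticities.
Buyer share = εs/(εs + |εd|) = 2.8/(2.8 + 0.1) = 28/29; seller share = |εd|/(εs + |εd|) = 1/29.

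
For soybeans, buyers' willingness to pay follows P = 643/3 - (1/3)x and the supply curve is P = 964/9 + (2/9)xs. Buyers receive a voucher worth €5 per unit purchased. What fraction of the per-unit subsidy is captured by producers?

Pre-subsidy: 643/3 - (1/3)x = 964/9 + (2/9)x gives x* = 193 and P* = 150.
With the rebate, buyers effectively pay Pb = Ps − 5, where Ps is the price sellers receive.
On the curves, Pb = 643/3 - (1/3)x and Ps = 964/9 + (2/9)x; the wedge Ps − Pb = 5 gives 964/9 + (2/9)x − (643/3 - (1/3)x) = 5, so x' = 202.
Then Pb = 643/3 − (1/3)·202 = 147 and Ps = 964/9 + (2/9)·202 = 152.
Buyers' price falls by P* − Pb = 150 − 147 = 3; sellers' price rises by Ps − P* = 152 − 150 = 2.
So producers capture 2/5 = 0.4 of each unit of subsidy.

Producer share = 0.4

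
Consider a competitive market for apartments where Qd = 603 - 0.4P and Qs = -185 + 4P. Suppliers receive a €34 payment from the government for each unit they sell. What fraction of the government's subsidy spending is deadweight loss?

DWL / government spending = 68/5981

Pre-subsidy: 603 - 0.4P = -185 + 4P gives P* = 1970/11, Q* = 5845/11.
With the subsidy, sellers receive Ps = Pb + 34 for each unit, where Pb is the price buyers pay.
Supply in terms of Pb becomes Qs = -185 + 4(Pb + 34) = -49 + 4Pb. Setting this equal to demand: 603 - 0.4Pb = -49 + 4Pb, so Pb = 1630/11.
Sellers receive Ps = 1630/11 + 34 = 2004/11; Q' = 603 − 0.4·(1630/11) = 5981/11.
ΔCS = ½(5845/11 + 5981/11)(1970/11 − 1630/11) = 2010420/121; ΔPS = ½(5845/11 + 5981/11)(2004/11 − 1970/11) = 201042/121.
Government spending = 34 × 5981/11 = 203354/11.
DWL = ½ × 34 × (5981/11 − 5845/11) = 2312/11; fraction = (2312/11) / (203354/11) = 68/5981.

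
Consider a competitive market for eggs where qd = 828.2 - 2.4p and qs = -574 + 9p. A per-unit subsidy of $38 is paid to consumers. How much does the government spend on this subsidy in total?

Pre-subsidy: 828.2 - 2.4p = -574 + 9p gives p* = 123, q* = 533.
With the rebate, buyers effectively pay pb = ps − 38, where ps is the price sellers receive.
Demand in terms of ps becomes qd = 828.2 − 2.4(ps − 38) = 919.4 - 2.4ps. Setting this equal to supply: 919.4 - 2.4ps = -574 + 9ps, so ps = 131.
Buyers pay pb = 131 − 38 = 93; q' = -574 + 9·131 = 605.
Government outlay = subsidy × quantity = 38 × 605 = 22990.

Government cost = $22990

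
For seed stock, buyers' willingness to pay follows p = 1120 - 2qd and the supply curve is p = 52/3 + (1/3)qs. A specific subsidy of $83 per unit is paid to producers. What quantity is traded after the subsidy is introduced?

q' = 3557/7

Pre-subsidy: 1120 - 2q = 52/3 + (1/3)q gives q* = 3308/7 and p* = 1224/7.
With the subsidy, sellers receive ps = pb + 83 for each unit, where pb is the price buyers pay.
On the curves, pb = 1120 - 2q and ps = 52/3 + (1/3)q; the wedge ps − pb = 83 gives 52/3 + (1/3)q − (1120 - 2q) = 83, so q' = 3557/7.
Then pb = 1120 − 2·(3557/7) = 726/7 and ps = 52/3 + (1/3)·(3557/7) = 1307/7.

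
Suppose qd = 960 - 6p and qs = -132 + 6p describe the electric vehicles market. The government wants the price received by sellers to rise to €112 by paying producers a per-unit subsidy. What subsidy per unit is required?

At a seller price of 112, quantity supplied is -132 + 6·112 = 540.
Buyers absorb 540 only when they pay pb with 960 − 6·pb = 540, i.e. pb = 70.
s = ps − pb = 112 − 70 = 42.

Required subsidy s = €42 per unit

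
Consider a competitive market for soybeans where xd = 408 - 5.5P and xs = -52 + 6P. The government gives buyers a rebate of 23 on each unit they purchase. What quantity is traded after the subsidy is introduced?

Pre-subsidy: 408 - 5.5P = -52 + 6P gives P* = 40, x* = 188.
With the rebate, buyers effectively pay Pb = Ps − 23, where Ps is the price sellers receive.
Demand in terms of Ps becomes xd = 408 − 5.5(Ps − 23) = 534.5 - 5.5Ps. Setting this equal to supply: 534.5 - 5.5Ps = -52 + 6Ps, so Ps = 51.
Buyers pay Pb = 51 − 23 = 28; x' = -52 + 6·51 = 254.

x' = 254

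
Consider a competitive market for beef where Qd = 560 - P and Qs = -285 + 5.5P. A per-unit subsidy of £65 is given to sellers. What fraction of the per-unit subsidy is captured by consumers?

Consumer share = 11/13

Pre-subsidy: 560 - P = -285 + 5.5P gives P* = 130, Q* = 430.
With the subsidy, sellers receive Ps = Pb + 65 for each unit, where Pb is the price buyers pay.
Supply in terms of Pb becomes Qs = -285 + 5.5(Pb + 65) = 72.5 + 5.5Pb. Setting this equal to demand: 560 - Pb = 72.5 + 5.5Pb, so Pb = 75.
Sellers receive Ps = 75 + 65 = 140; Q' = 560 − 1·75 = 485.
Buyers' price falls by P* − Pb = 130 − 75 = 55; sellers' price rises by Ps − P* = 140 − 130 = 10.
So consumers capture 55/65 = 11/13 of each unit of subsidy.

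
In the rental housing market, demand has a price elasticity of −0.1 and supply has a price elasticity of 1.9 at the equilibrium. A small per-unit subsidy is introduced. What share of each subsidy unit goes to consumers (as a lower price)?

For a small subsidy around the equilibrium, the benefit split depends on the relative slopes, which at a point are proportional to the elasticities.
Buyer share = εs/(εs + |εd|) = 1.9/(1.9 + 0.1) = 0.95; seller share = |εd|/(εs + |εd|) = 0.05.

Consumer share = 0.95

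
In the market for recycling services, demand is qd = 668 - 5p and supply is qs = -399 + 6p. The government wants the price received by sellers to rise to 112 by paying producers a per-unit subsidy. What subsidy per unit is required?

At a seller price of 112, quantity supplied is -399 + 6·112 = 273.
Buyers absorb 273 only when they pay pb with 668 − 5·pb = 273, i.e. pb = 79.
s = ps − pb = 112 − 79 = 33.

Required subsidy s = 33 per unit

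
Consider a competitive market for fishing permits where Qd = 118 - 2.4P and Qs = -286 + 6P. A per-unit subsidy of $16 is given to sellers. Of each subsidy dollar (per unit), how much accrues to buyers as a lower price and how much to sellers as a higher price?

Pre-subsidy: 118 - 2.4P = -286 + 6P gives P* = 1010/21, Q* = 18/7.
With the subsidy, sellers receive Ps = Pb + 16 for each unit, where Pb is the price buyers pay.
Supply in terms of Pb becomes Qs = -286 + 6(Pb + 16) = -190 + 6Pb. Setting this equal to demand: 118 - 2.4Pb = -190 + 6Pb, so Pb = 110/3.
Sellers receive Ps = 110/3 + 16 = 158/3; Q' = 118 − 2.4·(110/3) = 30.
Buyers' price falls by P* − Pb = 1010/21 − 110/3 = 80/7; sellers' price rises by Ps − P* = 158/3 − 1010/21 = 32/7.

Buyers gain 80/7 per unit; sellers gain 32/7 per unit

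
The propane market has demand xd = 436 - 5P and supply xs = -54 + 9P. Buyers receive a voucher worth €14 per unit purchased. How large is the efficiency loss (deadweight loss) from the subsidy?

Pre-subsidy: 436 - 5P = -54 + 9P gives P* = 35, x* = 261.
With the rebate, buyers effectively pay Pb = Ps − 14, where Ps is the price sellers receive.
Demand in terms of Ps becomes xd = 436 − 5(Ps − 14) = 506 - 5Ps. Setting this equal to supply: 506 - 5Ps = -54 + 9Ps, so Ps = 40.
Buyers pay Pb = 40 − 14 = 26; x' = -54 + 9·40 = 306.
The subsidy expands output by 306 − 261 = 45 past the efficient level; on those units the gap between marginal cost and willingness to pay runs from 0 up to 14.
DWL = ½ × 14 × 45 = 315.

Deadweight loss = €315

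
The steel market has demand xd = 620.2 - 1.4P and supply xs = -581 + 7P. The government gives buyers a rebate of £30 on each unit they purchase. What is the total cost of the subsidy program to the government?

Pre-subsidy: 620.2 - 1.4P = -581 + 7P gives P* = 143, x* = 420.
With the rebate, buyers effectively pay Pb = Ps − 30, where Ps is the price sellers receive.
Demand in terms of Ps becomes xd = 620.2 − 1.4(Ps − 30) = 662.2 - 1.4Ps. Setting this equal to supply: 662.2 - 1.4Ps = -581 + 7Ps, so Ps = 148.
Buyers pay Pb = 148 − 30 = 118; x' = -581 + 7·148 = 455.
Government outlay = subsidy × quantity = 30 × 455 = 13650.

Government cost = £13650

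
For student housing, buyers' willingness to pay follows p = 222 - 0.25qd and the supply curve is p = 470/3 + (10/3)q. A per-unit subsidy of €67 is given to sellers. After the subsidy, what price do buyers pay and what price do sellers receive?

Pre-subsidy: 222 - 0.25q = 470/3 + (10/3)q gives q* = 784/43 and p* = 9350/43.
With the subsidy, sellers receive ps = pb + 67 for each unit, where pb is the price buyers pay.
On the curves, pb = 222 - 0.25q and ps = 470/3 + (10/3)q; the wedge ps − pb = 67 gives 470/3 + (10/3)q − (222 - 0.25q) = 67, so q' = 1588/43.
Then pb = 222 − 0.25·(1588/43) = 9149/43 and ps = 470/3 + (10/3)·(1588/43) = 12030/43.

Buyers pay 9149/43; sellers receive 12030/43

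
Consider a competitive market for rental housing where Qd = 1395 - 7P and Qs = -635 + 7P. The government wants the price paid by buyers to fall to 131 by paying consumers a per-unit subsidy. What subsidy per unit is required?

Required subsidy s = 28 per unit

At a buyer price of 131, quantity demanded is 1395 − 7·131 = 478.
Sellers supply 478 only when they receive Ps with -635 + 7·Ps = 478, i.e. Ps = 159.
s = Ps − Pb = 159 − 131 = 28.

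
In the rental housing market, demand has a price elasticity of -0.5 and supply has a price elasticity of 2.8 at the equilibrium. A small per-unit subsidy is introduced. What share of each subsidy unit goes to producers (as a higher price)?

For a small subsidy around the equilibrium, the benefit split depends on the relative slopes, which at a point are proportional to the elasticities.
Buyer share = εs/(εs + |εd|) = 2.8/(2.8 + 0.5) = 28/33; seller share = |εd|/(εs + |εd|) = 5/33.
So producers capture 5/33 of the subsidy.

Producer share = 5/33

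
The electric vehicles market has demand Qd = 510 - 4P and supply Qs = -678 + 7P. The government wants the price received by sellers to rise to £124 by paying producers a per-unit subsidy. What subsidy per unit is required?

Required subsidy s = £44 per unit

At a seller price of 124, quantity supplied is -678 + 7·124 = 190.
Buyers absorb 190 only when they pay Pb with 510 − 4·Pb = 190, i.e. Pb = 80.
s = Ps − Pb = 124 − 80 = 44.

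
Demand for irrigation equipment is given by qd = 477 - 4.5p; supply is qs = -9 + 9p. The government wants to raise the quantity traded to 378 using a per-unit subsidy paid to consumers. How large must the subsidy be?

At q = 378, invert demand for the buyer price: pb = (477 − 378)/4.5 = 22; invert supply for the seller price: ps = (378 − (-9))/9 = 43.
The subsidy must fill the gap: s = ps − pb = 43 − 22 = 21.

Required subsidy s = 21 per unit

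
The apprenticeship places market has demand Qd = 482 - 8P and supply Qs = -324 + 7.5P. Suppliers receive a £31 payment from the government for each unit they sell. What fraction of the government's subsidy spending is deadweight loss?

DWL / government spending = 10/31

Pre-subsidy: 482 - 8P = -324 + 7.5P gives P* = 52, Q* = 66.
With the subsidy, sellers receive Ps = Pb + 31 for each unit, where Pb is the price buyers pay.
Supply in terms of Pb becomes Qs = -324 + 7.5(Pb + 31) = -91.5 + 7.5Pb. Setting this equal to demand: 482 - 8Pb = -91.5 + 7.5Pb, so Pb = 37.
Sellers receive Ps = 37 + 31 = 68; Q' = 482 − 8·37 = 186.
ΔCS = ½(66 + 186)(52 − 37) = 1890; ΔPS = ½(66 + 186)(68 − 52) = 2016.
Government spending = 31 × 186 = 5766.
DWL = ½ × 31 × (186 − 66) = 1860; fraction = 1860 / 5766 = 10/31.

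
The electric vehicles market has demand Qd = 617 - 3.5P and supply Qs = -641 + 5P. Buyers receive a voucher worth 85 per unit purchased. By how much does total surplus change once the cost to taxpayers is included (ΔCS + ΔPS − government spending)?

Net change in total surplus = -7437.5

Pre-subsidy: 617 - 3.5P = -641 + 5P gives P* = 148, Q* = 99.
With the rebate, buyers effectively pay Pb = Ps − 85, where Ps is the price sellers receive.
Demand in terms of Ps becomes Qd = 617 − 3.5(Ps − 85) = 914.5 - 3.5Ps. Setting this equal to supply: 914.5 - 3.5Ps = -641 + 5Ps, so Ps = 183.
Buyers pay Pb = 183 − 85 = 98; Q' = -641 + 5·183 = 274.
ΔCS = ½(99 + 274)(148 − 98) = 9325; ΔPS = ½(99 + 274)(183 − 148) = 6527.5.
Government spending = 85 × 274 = 23290.
Net change = 9325 + 6527.5 − 23290 = -7437.5. The loss equals the DWL triangle ½·85·175.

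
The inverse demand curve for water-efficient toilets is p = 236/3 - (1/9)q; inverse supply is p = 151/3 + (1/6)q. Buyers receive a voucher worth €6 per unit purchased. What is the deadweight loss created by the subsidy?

Deadweight loss = €64.8

Pre-subsidy: 236/3 - (1/9)q = 151/3 + (1/6)q gives q* = 102 and p* = 202/3.
With the rebate, buyers effectively pay pb = ps − 6, where ps is the price sellers receive.
On the curves, pb = 236/3 - (1/9)q and ps = 151/3 + (1/6)q; the wedge ps − pb = 6 gives 151/3 + (1/6)q − (236/3 - (1/9)q) = 6, so q' = 123.6.
Then pb = 236/3 − (1/9)·123.6 = 974/15 and ps = 151/3 + (1/6)·123.6 = 1064/15.
The subsidy expands output by 123.6 − 102 = 21.6 past the efficient level; on those units the gap between marginal cost and willingness to pay runs from 0 up to 6.
DWL = ½ × 6 × 21.6 = 64.8.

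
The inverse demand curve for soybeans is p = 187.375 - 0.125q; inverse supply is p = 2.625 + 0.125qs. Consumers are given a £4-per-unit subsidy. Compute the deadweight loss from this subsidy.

Deadweight loss = £32

Pre-subsidy: 187.375 - 0.125q = 2.625 + 0.125q gives q* = 739 and p* = 95.
With the rebate, buyers effectively pay pb = ps − 4, where ps is the price sellers receive.
On the curves, pb = 187.375 - 0.125q and ps = 2.625 + 0.125q; the wedge ps − pb = 4 gives 2.625 + 0.125q − (187.375 - 0.125q) = 4, so q' = 755.
Then pb = 187.375 − 0.125·755 = 93 and ps = 2.625 + 0.125·755 = 97.
The subsidy expands output by 755 − 739 = 16 past the efficient level; on those units the gap between marginal cost and willingness to pay runs from 0 up to 4.
DWL = ½ × 4 × 16 = 32.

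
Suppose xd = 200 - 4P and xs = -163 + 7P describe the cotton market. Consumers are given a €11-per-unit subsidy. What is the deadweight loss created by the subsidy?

Deadweight loss = €154

Pre-subsidy: 200 - 4P = -163 + 7P gives P* = 33, x* = 68.
With the rebate, buyers effectively pay Pb = Ps − 11, where Ps is the price sellers receive.
Demand in terms of Ps becomes xd = 200 − 4(Ps − 11) = 244 - 4Ps. Setting this equal to supply: 244 - 4Ps = -163 + 7Ps, so Ps = 37.
Buyers pay Pb = 37 − 11 = 26; x' = -163 + 7·37 = 96.
The subsidy expands output by 96 − 68 = 28 past the efficient level; on those units the gap between marginal cost and willingness to pay runs from 0 up to 11.
DWL = ½ × 11 × 28 = 154.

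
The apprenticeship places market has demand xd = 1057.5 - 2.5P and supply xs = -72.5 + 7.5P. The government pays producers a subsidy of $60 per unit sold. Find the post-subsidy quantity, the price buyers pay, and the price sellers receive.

Pre-subsidy: 1057.5 - 2.5P = -72.5 + 7.5P gives P* = 113, x* = 775.
With the subsidy, sellers receive Ps = Pb + 60 for each unit, where Pb is the price buyers pay.
Supply in terms of Pb becomes xs = -72.5 + 7.5(Pb + 60) = 377.5 + 7.5Pb. Setting this equal to demand: 1057.5 - 2.5Pb = 377.5 + 7.5Pb, so Pb = 68.
Sellers receive Ps = 68 + 60 = 128; x' = 1057.5 − 2.5·68 = 887.5.

x' = 887.5; buyers pay $68; sellers receive $128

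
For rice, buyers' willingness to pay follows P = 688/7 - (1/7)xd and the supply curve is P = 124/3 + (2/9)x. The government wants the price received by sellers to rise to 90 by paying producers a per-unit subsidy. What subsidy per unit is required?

Required subsidy s = 23 per unit

At a seller price of 90, quantity supplied is -186 + 4.5·90 = 219.
Buyers absorb 219 only when they pay Pb = 688/7 − (1/7)·219 = 67.
s = Ps − Pb = 90 − 67 = 23.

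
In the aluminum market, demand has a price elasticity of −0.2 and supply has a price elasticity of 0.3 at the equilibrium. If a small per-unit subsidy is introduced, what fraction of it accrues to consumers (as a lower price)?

Consumer share = 0.6

For a small subsidy around the equilibrium, the benefit split depends on the relative slopes, which at a point are proportional to the elasticities.
Buyer share = εs/(εs + |εd|) = 0.3/(0.3 + 0.2) = 0.6; seller share = |εd|/(εs + |εd|) = 0.4.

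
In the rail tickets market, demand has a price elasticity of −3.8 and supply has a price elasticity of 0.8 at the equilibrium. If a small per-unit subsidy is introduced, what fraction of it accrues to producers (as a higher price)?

Producer share = 19/23

For a small subsidy around the equilibrium, the benefit split depends on the relative slopes, which at a point are proportional to the elasticities.
Buyer share = εs/(εs + |εd|) = 0.8/(0.8 + 3.8) = 4/23; seller share = |εd|/(εs + |εd|) = 19/23.
So producers capture 19/23 of the subsidy.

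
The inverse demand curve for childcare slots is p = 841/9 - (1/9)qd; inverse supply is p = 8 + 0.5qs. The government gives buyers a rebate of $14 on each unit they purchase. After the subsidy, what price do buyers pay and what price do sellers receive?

Buyers pay 829/11; sellers receive 983/11

Pre-subsidy: 841/9 - (1/9)q = 8 + 0.5q gives q* = 1538/11 and p* = 857/11.
With the rebate, buyers effectively pay pb = ps − 14, where ps is the price sellers receive.
On the curves, pb = 841/9 - (1/9)q and ps = 8 + 0.5q; the wedge ps − pb = 14 gives 8 + 0.5q − (841/9 - (1/9)q) = 14, so q' = 1790/11.
Then pb = 841/9 − (1/9)·(1790/11) = 829/11 and ps = 8 + 0.5·(1790/11) = 983/11.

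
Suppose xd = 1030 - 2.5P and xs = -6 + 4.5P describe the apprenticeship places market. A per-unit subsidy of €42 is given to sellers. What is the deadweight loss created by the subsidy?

Pre-subsidy: 1030 - 2.5P = -6 + 4.5P gives P* = 148, x* = 660.
With the subsidy, sellers receive Ps = Pb + 42 for each unit, where Pb is the price buyers pay.
Supply in terms of Pb becomes xs = -6 + 4.5(Pb + 42) = 183 + 4.5Pb. Setting this equal to demand: 1030 - 2.5Pb = 183 + 4.5Pb, so Pb = 121.
Sellers receive Ps = 121 + 42 = 163; x' = 1030 − 2.5·121 = 727.5.
The subsidy expands output by 727.5 − 660 = 67.5 past the efficient level; on those units the gap between marginal cost and willingness to pay runs from 0 up to 42.
DWL = ½ × 42 × 67.5 = 1417.5.

Deadweight loss = €1417.5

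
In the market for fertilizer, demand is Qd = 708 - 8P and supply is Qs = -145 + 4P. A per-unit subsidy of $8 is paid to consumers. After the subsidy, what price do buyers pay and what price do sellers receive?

Buyers pay 821/12; sellers receive 917/12

Pre-subsidy: 708 - 8P = -145 + 4P gives P* = 853/12, Q* = 418/3.
With the rebate, buyers effectively pay Pb = Ps − 8, where Ps is the price sellers receive.
Demand in terms of Ps becomes Qd = 708 − 8(Ps − 8) = 772 - 8Ps. Setting this equal to supply: 772 - 8Ps = -145 + 4Ps, so Ps = 917/12.
Buyers pay Pb = 917/12 − 8 = 821/12; Q' = -145 + 4·(917/12) = 482/3.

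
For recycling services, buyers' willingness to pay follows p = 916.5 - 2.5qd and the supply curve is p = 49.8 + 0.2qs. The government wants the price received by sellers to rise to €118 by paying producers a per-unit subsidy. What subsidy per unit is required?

At a seller price of 118, quantity supplied is -249 + 5·118 = 341.
Buyers absorb 341 only when they pay pb = 916.5 − 2.5·341 = 64.
s = ps − pb = 118 − 64 = 54.

Required subsidy s = €54 per unit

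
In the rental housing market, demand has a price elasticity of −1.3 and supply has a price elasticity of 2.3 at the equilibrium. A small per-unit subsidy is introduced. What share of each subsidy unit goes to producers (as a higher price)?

For a small subsidy around the equilibrium, the benefit split depends on the relative slopes, which at a point are proportional to the elasticities.
Buyer share = εs/(εs + |εd|) = 2.3/(2.3 + 1.3) = 23/36; seller share = |εd|/(εs + |εd|) = 13/36.
So producers capture 13/36 of the subsidy.

Producer share = 13/36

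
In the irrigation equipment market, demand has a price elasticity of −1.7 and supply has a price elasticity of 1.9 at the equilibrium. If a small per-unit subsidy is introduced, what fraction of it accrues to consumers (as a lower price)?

For a small subsidy around the equilibrium, the benefit split depends on the relative slopes, which at a point are proportional to the elasticities.
Buyer share = εs/(εs + |εd|) = 1.9/(1.9 + 1.7) = 19/36; seller share = |εd|/(εs + |εd|) = 17/36.

Consumer share = 19/36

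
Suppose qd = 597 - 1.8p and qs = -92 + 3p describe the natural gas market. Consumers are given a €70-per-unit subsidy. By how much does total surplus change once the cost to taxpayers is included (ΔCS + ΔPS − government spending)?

Pre-subsidy: 597 - 1.8p = -92 + 3p gives p* = 3445/24, q* = 338.625.
With the rebate, buyers effectively pay pb = ps − 70, where ps is the price sellers receive.
Demand in terms of ps becomes qd = 597 − 1.8(ps − 70) = 723 - 1.8ps. Setting this equal to supply: 723 - 1.8ps = -92 + 3ps, so ps = 4075/24.
Buyers pay pb = 4075/24 − 70 = 2395/24; q' = -92 + 3·(4075/24) = 417.375.
ΔCS = ½(338.625 + 417.375)(3445/24 − 2395/24) = 16537.5; ΔPS = ½(338.625 + 417.375)(4075/24 − 3445/24) = 9922.5.
Government spending = 70 × 417.375 = 29216.25.
Net change = 16537.5 + 9922.5 − 29216.25 = -2756.25. The loss equals the DWL triangle ½·70·78.75.

Net change in total surplus = -€2756.25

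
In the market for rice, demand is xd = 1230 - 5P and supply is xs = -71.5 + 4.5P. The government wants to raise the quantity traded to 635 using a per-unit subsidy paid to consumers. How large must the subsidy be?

At x = 635, invert demand for the buyer price: Pb = (1230 − 635)/5 = 119; invert supply for the seller price: Ps = (635 − (-71.5))/4.5 = 157.
The subsidy must fill the gap: s = Ps − Pb = 157 − 119 = 38.

Required subsidy s = 38 per unit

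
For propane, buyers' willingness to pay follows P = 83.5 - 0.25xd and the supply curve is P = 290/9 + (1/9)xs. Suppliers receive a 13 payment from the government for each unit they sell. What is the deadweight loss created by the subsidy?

Pre-subsidy: 83.5 - 0.25x = 290/9 + (1/9)x gives x* = 142 and P* = 48.
With the subsidy, sellers receive Ps = Pb + 13 for each unit, where Pb is the price buyers pay.
On the curves, Pb = 83.5 - 0.25x and Ps = 290/9 + (1/9)x; the wedge Ps − Pb = 13 gives 290/9 + (1/9)x − (83.5 - 0.25x) = 13, so x' = 178.
Then Pb = 83.5 − 0.25·178 = 39 and Ps = 290/9 + (1/9)·178 = 52.
The subsidy expands output by 178 − 142 = 36 past the efficient level; on those units the gap between marginal cost and willingness to pay runs from 0 up to 13.
DWL = ½ × 13 × 36 = 234.

Deadweight loss = 234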